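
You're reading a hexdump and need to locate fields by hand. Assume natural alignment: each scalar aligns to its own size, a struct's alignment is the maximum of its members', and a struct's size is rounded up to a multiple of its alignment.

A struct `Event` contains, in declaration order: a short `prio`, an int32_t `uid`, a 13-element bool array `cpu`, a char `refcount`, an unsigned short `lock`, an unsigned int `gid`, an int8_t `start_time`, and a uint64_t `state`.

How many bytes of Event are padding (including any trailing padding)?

5

0..2  prio  (2B, 2-aligned)
2..4  -- padding (2B)
4..8  uid  (4B, 4-aligned)
8..21  cpu  (13B, 1-aligned)
21..22  refcount  (1B, 1-aligned)
22..24  lock  (2B, 2-aligned)
24..28  gid  (4B, 4-aligned)
28..29  start_time  (1B, 1-aligned)
29..32  -- padding (3B)
32..40  state  (8B, 8-aligned)
sizeof = 40, alignof = 8
data bytes 35, size 40 → padding 5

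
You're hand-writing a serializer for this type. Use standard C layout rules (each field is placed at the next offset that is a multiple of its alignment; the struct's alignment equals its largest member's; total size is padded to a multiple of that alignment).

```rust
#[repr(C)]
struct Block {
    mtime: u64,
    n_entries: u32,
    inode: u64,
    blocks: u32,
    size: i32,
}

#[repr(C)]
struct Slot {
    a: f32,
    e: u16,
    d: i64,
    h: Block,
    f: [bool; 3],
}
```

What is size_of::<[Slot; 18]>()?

Block: 0..8  mtime  (8B, 8-aligned); 8..12  n_entries  (4B, 4-aligned); 12..16  -- padding (4B); 16..24  inode  (8B, 8-aligned); 24..28  blocks  (4B, 4-aligned); 28..32  size  (4B, 4-aligned); sizeof = 32, alignof = 8
0..4  a  (4B, 4-aligned)
4..6  e  (2B, 2-aligned)
6..8  -- padding (2B)
8..16  d  (8B, 8-aligned)
16..48  h  (32B, 8-aligned)
48..51  f  (3B, 1-aligned)
51..56  -- tail padding (5B)
sizeof = 56, alignof = 8
array of 18: 18 × 56 = 1008

1008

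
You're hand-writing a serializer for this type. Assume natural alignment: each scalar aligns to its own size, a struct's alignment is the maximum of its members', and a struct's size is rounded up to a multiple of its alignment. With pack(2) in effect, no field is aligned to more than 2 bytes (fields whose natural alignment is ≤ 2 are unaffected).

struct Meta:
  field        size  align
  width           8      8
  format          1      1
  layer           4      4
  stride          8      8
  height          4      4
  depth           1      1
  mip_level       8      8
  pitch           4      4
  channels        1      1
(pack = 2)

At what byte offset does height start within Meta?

@0: width [8B, align 2] → 8
@8: format [1B, align 1] → 9
+1 pad (align 2)
@10: layer [4B, align 2] → 14
@14: stride [8B, align 2] → 22
@22: height [4B, align 2] → 26

22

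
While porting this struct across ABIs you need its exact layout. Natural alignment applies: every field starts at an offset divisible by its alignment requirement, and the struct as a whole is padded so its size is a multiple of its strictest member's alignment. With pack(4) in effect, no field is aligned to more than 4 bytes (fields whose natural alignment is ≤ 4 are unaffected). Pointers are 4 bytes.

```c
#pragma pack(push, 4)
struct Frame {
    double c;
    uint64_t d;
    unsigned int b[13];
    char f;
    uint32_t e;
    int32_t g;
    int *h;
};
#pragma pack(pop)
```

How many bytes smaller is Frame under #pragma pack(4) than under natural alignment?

4

natural layout:
  c at 0 (size 8, align 8) → ends 8
  d at 8 (size 8, align 8) → ends 16
  b at 16 (size 52, align 4) → ends 68
  f at 68 (size 1, align 1) → ends 69
  pad 3 to align 4 for e
  e at 72 (size 4, align 4) → ends 76
  g at 76 (size 4, align 4) → ends 80
  h at 80 (size 4, align 4) → ends 84
  tail pad 4 to reach multiple of 8
  total 88 bytes, alignment 8
packed(4) layout:
  c at 0 (size 8, align 4) → ends 8
  d at 8 (size 8, align 4) → ends 16
  b at 16 (size 52, align 4) → ends 68
  f at 68 (size 1, align 1) → ends 69
  pad 3 to align 4 for e
  e at 72 (size 4, align 4) → ends 76
  g at 76 (size 4, align 4) → ends 80
  h at 80 (size 4, align 4) → ends 84
  total 84 bytes, alignment 4
88 − 84 = 4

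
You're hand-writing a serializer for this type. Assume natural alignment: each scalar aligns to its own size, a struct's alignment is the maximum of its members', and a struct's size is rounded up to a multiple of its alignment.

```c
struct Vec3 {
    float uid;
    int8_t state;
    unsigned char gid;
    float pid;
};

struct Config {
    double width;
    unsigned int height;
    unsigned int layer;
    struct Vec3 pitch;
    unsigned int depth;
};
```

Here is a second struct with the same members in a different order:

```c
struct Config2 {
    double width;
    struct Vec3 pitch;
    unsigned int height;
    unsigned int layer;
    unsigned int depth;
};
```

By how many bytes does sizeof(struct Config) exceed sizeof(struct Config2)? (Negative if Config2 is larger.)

Vec3: @0: uid [4B, align 4] → 4; @4: state [1B, align 1] → 5; @5: gid [1B, align 1] → 6; +2 pad (align 4); @8: pid [4B, align 4] → 12; size 12, align 4
@0: width [8B, align 8] → 8
@8: height [4B, align 4] → 12
@12: layer [4B, align 4] → 16
@16: pitch [12B, align 4] → 28
@28: depth [4B, align 4] → 32
size 32, align 8
— Config2 —
@0: width [8B, align 8] → 8
@8: pitch [12B, align 4] → 20
@20: height [4B, align 4] → 24
@24: layer [4B, align 4] → 28
@28: depth [4B, align 4] → 32
size 32, align 8
32 − 32 = 0

0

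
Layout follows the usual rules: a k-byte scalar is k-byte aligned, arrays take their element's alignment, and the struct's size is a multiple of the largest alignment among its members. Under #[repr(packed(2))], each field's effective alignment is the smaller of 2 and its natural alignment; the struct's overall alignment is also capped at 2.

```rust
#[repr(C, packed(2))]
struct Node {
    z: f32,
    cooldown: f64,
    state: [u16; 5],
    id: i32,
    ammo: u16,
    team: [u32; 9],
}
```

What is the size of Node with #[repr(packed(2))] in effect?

64

@0: z [4B, align 2] → 4
@4: cooldown [8B, align 2] → 12
@12: state [10B, align 2] → 22
@22: id [4B, align 2] → 26
@26: ammo [2B, align 2] → 28
@28: team [36B, align 2] → 64
size 64, align 2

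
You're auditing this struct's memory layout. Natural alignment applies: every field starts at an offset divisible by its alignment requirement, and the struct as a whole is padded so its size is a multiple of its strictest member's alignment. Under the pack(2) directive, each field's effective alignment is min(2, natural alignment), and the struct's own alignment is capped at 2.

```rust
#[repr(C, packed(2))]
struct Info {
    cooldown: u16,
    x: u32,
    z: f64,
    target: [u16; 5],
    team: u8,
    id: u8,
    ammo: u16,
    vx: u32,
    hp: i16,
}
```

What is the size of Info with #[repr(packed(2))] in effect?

cooldown at 0 (size 2, align 2) → ends 2
x at 2 (size 4, align 2) → ends 6
z at 6 (size 8, align 2) → ends 14
target at 14 (size 10, align 2) → ends 24
team at 24 (size 1, align 1) → ends 25
id at 25 (size 1, align 1) → ends 26
ammo at 26 (size 2, align 2) → ends 28
vx at 28 (size 4, align 2) → ends 32
hp at 32 (size 2, align 2) → ends 34
total 34 bytes, alignment 2

34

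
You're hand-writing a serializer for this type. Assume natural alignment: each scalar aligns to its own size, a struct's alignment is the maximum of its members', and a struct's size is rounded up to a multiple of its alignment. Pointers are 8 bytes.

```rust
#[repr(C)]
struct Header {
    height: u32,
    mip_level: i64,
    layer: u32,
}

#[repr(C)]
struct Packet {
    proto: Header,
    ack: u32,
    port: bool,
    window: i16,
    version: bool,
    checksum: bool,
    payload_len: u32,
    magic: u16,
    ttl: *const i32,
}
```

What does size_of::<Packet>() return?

56 bytes

Header: height at 0 (size 4, align 4) → ends 4; pad 4 to align 8 for mip_level; mip_level at 8 (size 8, align 8) → ends 16; layer at 16 (size 4, align 4) → ends 20; tail pad 4 to reach multiple of 8; total 24 bytes, alignment 8
proto at 0 (size 24, align 8) → ends 24
ack at 24 (size 4, align 4) → ends 28
port at 28 (size 1, align 1) → ends 29
pad 1 to align 2 for window
window at 30 (size 2, align 2) → ends 32
version at 32 (size 1, align 1) → ends 33
checksum at 33 (size 1, align 1) → ends 34
pad 2 to align 4 for payload_len
payload_len at 36 (size 4, align 4) → ends 40
magic at 40 (size 2, align 2) → ends 42
pad 6 to align 8 for ttl
ttl at 48 (size 8, align 8) → ends 56
total 56 bytes, alignment 8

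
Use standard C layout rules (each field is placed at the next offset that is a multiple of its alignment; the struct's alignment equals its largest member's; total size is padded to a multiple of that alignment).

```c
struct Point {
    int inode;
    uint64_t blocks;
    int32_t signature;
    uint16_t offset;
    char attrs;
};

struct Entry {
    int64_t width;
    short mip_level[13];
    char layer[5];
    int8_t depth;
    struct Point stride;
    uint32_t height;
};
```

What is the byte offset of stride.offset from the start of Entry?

60

Point: 0..4  inode  (4B, 4-aligned); 4..8  -- padding (4B); 8..16  blocks  (8B, 8-aligned); 16..20  signature  (4B, 4-aligned); 20..22  offset  (2B, 2-aligned); 22..23  attrs  (1B, 1-aligned); 23..24  -- tail padding (1B); sizeof = 24, alignof = 8
0..8  width  (8B, 8-aligned)
8..34  mip_level  (26B, 2-aligned)
34..39  layer  (5B, 1-aligned)
39..40  depth  (1B, 1-aligned)
40..64  stride  (24B, 8-aligned)
within Point: offset at 20
40 + 20 = 60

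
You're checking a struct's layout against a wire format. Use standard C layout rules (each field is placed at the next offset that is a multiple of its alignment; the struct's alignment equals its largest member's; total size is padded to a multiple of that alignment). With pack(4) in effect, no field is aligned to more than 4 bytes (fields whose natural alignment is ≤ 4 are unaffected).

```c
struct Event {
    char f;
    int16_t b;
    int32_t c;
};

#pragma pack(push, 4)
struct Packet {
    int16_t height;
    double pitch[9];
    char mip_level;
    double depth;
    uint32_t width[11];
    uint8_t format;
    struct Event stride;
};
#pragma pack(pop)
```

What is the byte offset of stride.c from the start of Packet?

Event: 0..1  f  (1B, 1-aligned); 1..2  -- padding (1B); 2..4  b  (2B, 2-aligned); 4..8  c  (4B, 4-aligned); sizeof = 8, alignof = 4
0..2  height  (2B, 2-aligned)
2..4  -- padding (2B)
4..76  pitch  (72B, 4-aligned)
76..77  mip_level  (1B, 1-aligned)
77..80  -- padding (3B)
80..88  depth  (8B, 4-aligned)
88..132  width  (44B, 4-aligned)
132..133  format  (1B, 1-aligned)
133..136  -- padding (3B)
136..144  stride  (8B, 4-aligned)
within Event: c at 4
136 + 4 = 140

140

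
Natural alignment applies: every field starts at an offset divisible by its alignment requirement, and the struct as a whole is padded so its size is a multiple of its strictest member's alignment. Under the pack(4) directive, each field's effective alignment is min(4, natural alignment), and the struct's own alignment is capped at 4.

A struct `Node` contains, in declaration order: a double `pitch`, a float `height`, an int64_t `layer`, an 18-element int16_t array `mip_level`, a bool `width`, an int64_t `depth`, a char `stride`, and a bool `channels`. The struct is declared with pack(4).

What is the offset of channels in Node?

@0: pitch [8B, align 4] → 8
@8: height [4B, align 4] → 12
@12: layer [8B, align 4] → 20
@20: mip_level [36B, align 2] → 56
@56: width [1B, align 1] → 57
+3 pad (align 4)
@60: depth [8B, align 4] → 68
@68: stride [1B, align 1] → 69
@69: channels [1B, align 1] → 70

69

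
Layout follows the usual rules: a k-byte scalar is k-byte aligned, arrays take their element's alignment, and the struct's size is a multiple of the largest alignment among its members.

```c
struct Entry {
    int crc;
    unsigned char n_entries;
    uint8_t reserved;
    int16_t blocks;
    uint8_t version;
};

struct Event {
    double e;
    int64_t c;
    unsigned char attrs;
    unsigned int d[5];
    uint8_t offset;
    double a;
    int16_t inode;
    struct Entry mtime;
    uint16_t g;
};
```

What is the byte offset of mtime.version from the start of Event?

68

Entry: @0: crc [4B, align 4] → 4; @4: n_entries [1B, align 1] → 5; @5: reserved [1B, align 1] → 6; @6: blocks [2B, align 2] → 8; @8: version [1B, align 1] → 9; +3 tail pad (align 4); size 12, align 4
@0: e [8B, align 8] → 8
@8: c [8B, align 8] → 16
@16: attrs [1B, align 1] → 17
+3 pad (align 4)
@20: d [20B, align 4] → 40
@40: offset [1B, align 1] → 41
+7 pad (align 8)
@48: a [8B, align 8] → 56
@56: inode [2B, align 2] → 58
+2 pad (align 4)
@60: mtime [12B, align 4] → 72
within Entry: version at 8
60 + 8 = 68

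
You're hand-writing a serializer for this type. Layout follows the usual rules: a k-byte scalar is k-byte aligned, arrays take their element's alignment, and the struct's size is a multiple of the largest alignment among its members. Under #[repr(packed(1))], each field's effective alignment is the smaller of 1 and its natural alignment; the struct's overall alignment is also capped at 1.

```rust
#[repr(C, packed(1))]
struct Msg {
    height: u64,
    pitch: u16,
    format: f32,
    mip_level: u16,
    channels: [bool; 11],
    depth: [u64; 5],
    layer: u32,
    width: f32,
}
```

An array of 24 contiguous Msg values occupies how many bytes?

@0: height [8B, align 1] → 8
@8: pitch [2B, align 1] → 10
@10: format [4B, align 1] → 14
@14: mip_level [2B, align 1] → 16
@16: channels [11B, align 1] → 27
@27: depth [40B, align 1] → 67
@67: layer [4B, align 1] → 71
@71: width [4B, align 1] → 75
size 75, align 1
array of 24: 24 × 75 = 1800

1800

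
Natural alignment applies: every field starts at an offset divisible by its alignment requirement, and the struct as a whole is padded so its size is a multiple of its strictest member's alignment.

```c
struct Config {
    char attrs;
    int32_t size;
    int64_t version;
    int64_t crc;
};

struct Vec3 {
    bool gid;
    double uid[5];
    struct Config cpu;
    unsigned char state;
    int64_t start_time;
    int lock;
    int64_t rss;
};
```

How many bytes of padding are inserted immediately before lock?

Config: 0..1  attrs  (1B, 1-aligned); 1..4  -- padding (3B); 4..8  size  (4B, 4-aligned); 8..16  version  (8B, 8-aligned); 16..24  crc  (8B, 8-aligned); sizeof = 24, alignof = 8
0..1  gid  (1B, 1-aligned)
1..8  -- padding (7B)
8..48  uid  (40B, 8-aligned)
48..72  cpu  (24B, 8-aligned)
72..73  state  (1B, 1-aligned)
73..80  -- padding (7B)
80..88  start_time  (8B, 8-aligned)
88..92  lock  (4B, 4-aligned)

0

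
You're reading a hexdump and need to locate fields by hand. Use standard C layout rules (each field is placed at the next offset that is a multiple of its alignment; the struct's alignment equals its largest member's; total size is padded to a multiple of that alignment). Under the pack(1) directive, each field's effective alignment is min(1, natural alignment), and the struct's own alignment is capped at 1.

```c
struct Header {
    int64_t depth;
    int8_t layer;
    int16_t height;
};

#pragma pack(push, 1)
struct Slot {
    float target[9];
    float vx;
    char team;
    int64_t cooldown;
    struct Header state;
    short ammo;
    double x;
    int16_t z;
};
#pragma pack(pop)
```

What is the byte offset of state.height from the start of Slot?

Header: depth at 0 (size 8, align 8) → ends 8; layer at 8 (size 1, align 1) → ends 9; pad 1 to align 2 for height; height at 10 (size 2, align 2) → ends 12; tail pad 4 to reach multiple of 8; total 16 bytes, alignment 8
target at 0 (size 36, align 1) → ends 36
vx at 36 (size 4, align 1) → ends 40
team at 40 (size 1, align 1) → ends 41
cooldown at 41 (size 8, align 1) → ends 49
state at 49 (size 16, align 1) → ends 65
within Header: height at 10
49 + 10 = 59

59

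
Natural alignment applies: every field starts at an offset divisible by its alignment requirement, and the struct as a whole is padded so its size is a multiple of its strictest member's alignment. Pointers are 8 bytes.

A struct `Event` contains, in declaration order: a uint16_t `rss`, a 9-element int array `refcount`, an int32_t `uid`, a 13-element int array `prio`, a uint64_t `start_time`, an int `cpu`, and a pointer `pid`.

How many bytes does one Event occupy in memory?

120

rss at 0 (size 2, align 2) → ends 2
pad 2 to align 4 for refcount
refcount at 4 (size 36, align 4) → ends 40
uid at 40 (size 4, align 4) → ends 44
prio at 44 (size 52, align 4) → ends 96
start_time at 96 (size 8, align 8) → ends 104
cpu at 104 (size 4, align 4) → ends 108
pad 4 to align 8 for pid
pid at 112 (size 8, align 8) → ends 120
total 120 bytes, alignment 8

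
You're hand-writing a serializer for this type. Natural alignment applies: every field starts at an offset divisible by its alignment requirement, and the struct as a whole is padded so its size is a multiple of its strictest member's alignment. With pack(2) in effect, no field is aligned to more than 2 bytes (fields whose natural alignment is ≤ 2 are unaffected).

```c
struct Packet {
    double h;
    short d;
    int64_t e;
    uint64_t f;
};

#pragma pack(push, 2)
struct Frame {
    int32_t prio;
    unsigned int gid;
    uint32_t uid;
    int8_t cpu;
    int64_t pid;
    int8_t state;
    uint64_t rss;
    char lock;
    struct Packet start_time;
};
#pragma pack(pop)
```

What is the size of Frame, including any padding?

Packet: 0..8  h  (8B, 8-aligned); 8..10  d  (2B, 2-aligned); 10..16  -- padding (6B); 16..24  e  (8B, 8-aligned); 24..32  f  (8B, 8-aligned); sizeof = 32, alignof = 8
0..4  prio  (4B, 2-aligned)
4..8  gid  (4B, 2-aligned)
8..12  uid  (4B, 2-aligned)
12..13  cpu  (1B, 1-aligned)
13..14  -- padding (1B)
14..22  pid  (8B, 2-aligned)
22..23  state  (1B, 1-aligned)
23..24  -- padding (1B)
24..32  rss  (8B, 2-aligned)
32..33  lock  (1B, 1-aligned)
33..34  -- padding (1B)
34..66  start_time  (32B, 2-aligned)
sizeof = 66, alignof = 2

66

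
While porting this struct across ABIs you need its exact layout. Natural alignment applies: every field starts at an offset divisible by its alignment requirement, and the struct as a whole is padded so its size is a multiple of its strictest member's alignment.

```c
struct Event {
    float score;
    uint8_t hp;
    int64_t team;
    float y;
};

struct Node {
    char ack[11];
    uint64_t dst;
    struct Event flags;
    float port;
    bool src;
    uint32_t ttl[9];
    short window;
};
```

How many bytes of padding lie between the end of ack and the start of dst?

Event: @0: score [4B, align 4] → 4; @4: hp [1B, align 1] → 5; +3 pad (align 8); @8: team [8B, align 8] → 16; @16: y [4B, align 4] → 20; +4 tail pad (align 8); size 24, align 8
@0: ack [11B, align 1] → 11
+5 pad (align 8)
@16: dst [8B, align 8] → 24

5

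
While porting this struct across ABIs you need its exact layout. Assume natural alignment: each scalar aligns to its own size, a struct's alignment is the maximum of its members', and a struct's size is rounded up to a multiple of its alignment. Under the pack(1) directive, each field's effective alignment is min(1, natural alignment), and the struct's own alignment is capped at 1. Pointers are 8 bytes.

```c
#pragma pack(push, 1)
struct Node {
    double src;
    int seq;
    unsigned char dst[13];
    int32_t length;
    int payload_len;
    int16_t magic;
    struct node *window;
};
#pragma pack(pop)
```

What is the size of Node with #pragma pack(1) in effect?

src at 0 (size 8, align 1) → ends 8
seq at 8 (size 4, align 1) → ends 12
dst at 12 (size 13, align 1) → ends 25
length at 25 (size 4, align 1) → ends 29
payload_len at 29 (size 4, align 1) → ends 33
magic at 33 (size 2, align 1) → ends 35
window at 35 (size 8, align 1) → ends 43
total 43 bytes, alignment 1

43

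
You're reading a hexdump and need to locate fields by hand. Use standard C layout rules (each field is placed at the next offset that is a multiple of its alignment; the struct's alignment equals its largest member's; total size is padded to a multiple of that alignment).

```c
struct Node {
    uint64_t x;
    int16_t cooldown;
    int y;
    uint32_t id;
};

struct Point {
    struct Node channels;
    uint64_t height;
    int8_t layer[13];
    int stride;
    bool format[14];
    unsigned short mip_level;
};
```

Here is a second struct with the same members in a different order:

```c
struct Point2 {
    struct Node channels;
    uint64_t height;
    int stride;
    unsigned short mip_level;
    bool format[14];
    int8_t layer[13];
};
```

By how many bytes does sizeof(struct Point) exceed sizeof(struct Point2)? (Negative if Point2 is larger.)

Node: 0..8  x  (8B, 8-aligned); 8..10  cooldown  (2B, 2-aligned); 10..12  -- padding (2B); 12..16  y  (4B, 4-aligned); 16..20  id  (4B, 4-aligned); 20..24  -- tail padding (4B); sizeof = 24, alignof = 8
0..24  channels  (24B, 8-aligned)
24..32  height  (8B, 8-aligned)
32..45  layer  (13B, 1-aligned)
45..48  -- padding (3B)
48..52  stride  (4B, 4-aligned)
52..66  format  (14B, 1-aligned)
66..68  mip_level  (2B, 2-aligned)
68..72  -- tail padding (4B)
sizeof = 72, alignof = 8
— Point2 —
0..24  channels  (24B, 8-aligned)
24..32  height  (8B, 8-aligned)
32..36  stride  (4B, 4-aligned)
36..38  mip_level  (2B, 2-aligned)
38..52  format  (14B, 1-aligned)
52..65  layer  (13B, 1-aligned)
65..72  -- tail padding (7B)
sizeof = 72, alignof = 8
72 − 72 = 0

0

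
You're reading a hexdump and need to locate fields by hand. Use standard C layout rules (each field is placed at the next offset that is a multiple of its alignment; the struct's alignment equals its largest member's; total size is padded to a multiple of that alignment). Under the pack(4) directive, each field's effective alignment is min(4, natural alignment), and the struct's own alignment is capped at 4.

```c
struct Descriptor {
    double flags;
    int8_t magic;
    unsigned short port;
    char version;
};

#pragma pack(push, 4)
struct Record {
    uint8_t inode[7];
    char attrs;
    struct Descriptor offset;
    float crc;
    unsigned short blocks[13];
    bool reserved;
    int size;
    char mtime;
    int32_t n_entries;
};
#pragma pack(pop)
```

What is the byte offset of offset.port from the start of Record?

Descriptor: flags at 0 (size 8, align 8) → ends 8; magic at 8 (size 1, align 1) → ends 9; pad 1 to align 2 for port; port at 10 (size 2, align 2) → ends 12; version at 12 (size 1, align 1) → ends 13; tail pad 3 to reach multiple of 8; total 16 bytes, alignment 8
inode at 0 (size 7, align 1) → ends 7
attrs at 7 (size 1, align 1) → ends 8
offset at 8 (size 16, align 4) → ends 24
within Descriptor: port at 10
8 + 10 = 18

18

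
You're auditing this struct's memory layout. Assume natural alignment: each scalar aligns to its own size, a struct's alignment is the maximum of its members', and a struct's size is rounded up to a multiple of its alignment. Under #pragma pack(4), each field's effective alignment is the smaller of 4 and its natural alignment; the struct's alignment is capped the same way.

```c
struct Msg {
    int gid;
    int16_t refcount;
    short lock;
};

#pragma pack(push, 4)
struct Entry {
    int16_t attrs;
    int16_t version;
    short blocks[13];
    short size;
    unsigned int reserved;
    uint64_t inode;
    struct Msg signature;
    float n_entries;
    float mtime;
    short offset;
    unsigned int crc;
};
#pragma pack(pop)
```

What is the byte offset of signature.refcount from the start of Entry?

48

Msg: @0: gid [4B, align 4] → 4; @4: refcount [2B, align 2] → 6; @6: lock [2B, align 2] → 8; size 8, align 4
@0: attrs [2B, align 2] → 2
@2: version [2B, align 2] → 4
@4: blocks [26B, align 2] → 30
@30: size [2B, align 2] → 32
@32: reserved [4B, align 4] → 36
@36: inode [8B, align 4] → 44
@44: signature [8B, align 4] → 52
within Msg: refcount at 4
44 + 4 = 48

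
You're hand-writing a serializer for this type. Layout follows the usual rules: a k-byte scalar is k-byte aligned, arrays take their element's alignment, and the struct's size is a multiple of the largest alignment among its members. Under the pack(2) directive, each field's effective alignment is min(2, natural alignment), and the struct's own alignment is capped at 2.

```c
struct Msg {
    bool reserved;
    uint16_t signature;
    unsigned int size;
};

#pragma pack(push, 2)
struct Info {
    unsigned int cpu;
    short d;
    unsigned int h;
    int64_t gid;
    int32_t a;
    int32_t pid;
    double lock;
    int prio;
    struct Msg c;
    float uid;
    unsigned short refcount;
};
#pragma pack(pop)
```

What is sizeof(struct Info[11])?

Msg: @0: reserved [1B, align 1] → 1; +1 pad (align 2); @2: signature [2B, align 2] → 4; @4: size [4B, align 4] → 8; size 8, align 4
@0: cpu [4B, align 2] → 4
@4: d [2B, align 2] → 6
@6: h [4B, align 2] → 10
@10: gid [8B, align 2] → 18
@18: a [4B, align 2] → 22
@22: pid [4B, align 2] → 26
@26: lock [8B, align 2] → 34
@34: prio [4B, align 2] → 38
@38: c [8B, align 2] → 46
@46: uid [4B, align 2] → 50
@50: refcount [2B, align 2] → 52
size 52, align 2
array of 11: 11 × 52 = 572

572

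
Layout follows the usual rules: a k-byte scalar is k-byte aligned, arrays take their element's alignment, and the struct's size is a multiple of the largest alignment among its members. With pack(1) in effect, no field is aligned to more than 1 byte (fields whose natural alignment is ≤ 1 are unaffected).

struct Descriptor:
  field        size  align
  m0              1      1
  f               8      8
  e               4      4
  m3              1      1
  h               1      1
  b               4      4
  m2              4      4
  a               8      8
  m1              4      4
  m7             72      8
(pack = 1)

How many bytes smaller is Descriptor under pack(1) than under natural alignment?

13

natural layout:
  0..1  m0  (1B, 1-aligned)
  1..8  -- padding (7B)
  8..16  f  (8B, 8-aligned)
  16..20  e  (4B, 4-aligned)
  20..21  m3  (1B, 1-aligned)
  21..22  h  (1B, 1-aligned)
  22..24  -- padding (2B)
  24..28  b  (4B, 4-aligned)
  28..32  m2  (4B, 4-aligned)
  32..40  a  (8B, 8-aligned)
  40..44  m1  (4B, 4-aligned)
  44..48  -- padding (4B)
  48..120  m7  (72B, 8-aligned)
  sizeof = 120, alignof = 8
packed(1) layout:
  0..1  m0  (1B, 1-aligned)
  1..9  f  (8B, 1-aligned)
  9..13  e  (4B, 1-aligned)
  13..14  m3  (1B, 1-aligned)
  14..15  h  (1B, 1-aligned)
  15..19  b  (4B, 1-aligned)
  19..23  m2  (4B, 1-aligned)
  23..31  a  (8B, 1-aligned)
  31..35  m1  (4B, 1-aligned)
  35..107  m7  (72B, 1-aligned)
  sizeof = 107, alignof = 1
120 − 107 = 13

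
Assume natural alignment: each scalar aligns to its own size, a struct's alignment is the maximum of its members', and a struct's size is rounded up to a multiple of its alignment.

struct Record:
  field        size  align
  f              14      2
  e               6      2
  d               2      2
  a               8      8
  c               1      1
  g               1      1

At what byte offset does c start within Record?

0..14  f  (14B, 2-aligned)
14..20  e  (6B, 2-aligned)
20..22  d  (2B, 2-aligned)
22..24  -- padding (2B)
24..32  a  (8B, 8-aligned)
32..33  c  (1B, 1-aligned)

32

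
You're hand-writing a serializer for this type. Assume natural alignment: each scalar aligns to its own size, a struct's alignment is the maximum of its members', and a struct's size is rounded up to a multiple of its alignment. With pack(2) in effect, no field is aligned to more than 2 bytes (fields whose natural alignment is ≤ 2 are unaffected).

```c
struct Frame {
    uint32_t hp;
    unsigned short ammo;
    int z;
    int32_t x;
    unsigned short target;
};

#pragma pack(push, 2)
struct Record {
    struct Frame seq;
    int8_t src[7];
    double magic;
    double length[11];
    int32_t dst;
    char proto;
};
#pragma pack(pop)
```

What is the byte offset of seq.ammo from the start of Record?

4

Frame: @0: hp [4B, align 4] → 4; @4: ammo [2B, align 2] → 6; +2 pad (align 4); @8: z [4B, align 4] → 12; @12: x [4B, align 4] → 16; @16: target [2B, align 2] → 18; +2 tail pad (align 4); size 20, align 4
@0: seq [20B, align 2] → 20
within Frame: ammo at 4
0 + 4 = 4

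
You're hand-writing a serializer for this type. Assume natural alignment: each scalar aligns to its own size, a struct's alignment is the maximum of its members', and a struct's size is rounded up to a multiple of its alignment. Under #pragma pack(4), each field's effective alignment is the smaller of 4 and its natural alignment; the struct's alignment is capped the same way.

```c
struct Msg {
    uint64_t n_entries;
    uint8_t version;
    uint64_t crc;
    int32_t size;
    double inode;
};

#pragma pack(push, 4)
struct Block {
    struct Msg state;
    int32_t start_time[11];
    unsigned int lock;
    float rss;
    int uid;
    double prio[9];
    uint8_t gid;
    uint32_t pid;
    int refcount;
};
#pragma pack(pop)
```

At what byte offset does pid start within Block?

Msg: @0: n_entries [8B, align 8] → 8; @8: version [1B, align 1] → 9; +7 pad (align 8); @16: crc [8B, align 8] → 24; @24: size [4B, align 4] → 28; +4 pad (align 8); @32: inode [8B, align 8] → 40; size 40, align 8
@0: state [40B, align 4] → 40
@40: start_time [44B, align 4] → 84
@84: lock [4B, align 4] → 88
@88: rss [4B, align 4] → 92
@92: uid [4B, align 4] → 96
@96: prio [72B, align 4] → 168
@168: gid [1B, align 1] → 169
+3 pad (align 4)
@172: pid [4B, align 4] → 176

172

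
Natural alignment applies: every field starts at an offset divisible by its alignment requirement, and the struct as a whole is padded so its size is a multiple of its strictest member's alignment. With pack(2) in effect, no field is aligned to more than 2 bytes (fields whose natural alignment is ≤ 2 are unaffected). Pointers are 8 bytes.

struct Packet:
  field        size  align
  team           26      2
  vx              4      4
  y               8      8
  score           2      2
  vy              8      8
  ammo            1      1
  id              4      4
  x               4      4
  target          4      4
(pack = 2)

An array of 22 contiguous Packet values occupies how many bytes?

1364

0..26  team  (26B, 2-aligned)
26..30  vx  (4B, 2-aligned)
30..38  y  (8B, 2-aligned)
38..40  score  (2B, 2-aligned)
40..48  vy  (8B, 2-aligned)
48..49  ammo  (1B, 1-aligned)
49..50  -- padding (1B)
50..54  id  (4B, 2-aligned)
54..58  x  (4B, 2-aligned)
58..62  target  (4B, 2-aligned)
sizeof = 62, alignof = 2
array of 22: 22 × 62 = 1364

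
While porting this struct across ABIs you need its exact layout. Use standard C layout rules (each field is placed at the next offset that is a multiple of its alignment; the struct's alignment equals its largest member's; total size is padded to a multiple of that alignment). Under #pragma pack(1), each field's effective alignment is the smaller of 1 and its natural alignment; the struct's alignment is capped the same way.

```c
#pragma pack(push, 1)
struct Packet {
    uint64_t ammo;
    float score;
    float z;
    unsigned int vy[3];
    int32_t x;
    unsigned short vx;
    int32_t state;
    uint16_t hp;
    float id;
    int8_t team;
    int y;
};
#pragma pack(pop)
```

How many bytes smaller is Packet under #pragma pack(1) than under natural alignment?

7

natural layout:
  0..8  ammo  (8B, 8-aligned)
  8..12  score  (4B, 4-aligned)
  12..16  z  (4B, 4-aligned)
  16..28  vy  (12B, 4-aligned)
  28..32  x  (4B, 4-aligned)
  32..34  vx  (2B, 2-aligned)
  34..36  -- padding (2B)
  36..40  state  (4B, 4-aligned)
  40..42  hp  (2B, 2-aligned)
  42..44  -- padding (2B)
  44..48  id  (4B, 4-aligned)
  48..49  team  (1B, 1-aligned)
  49..52  -- padding (3B)
  52..56  y  (4B, 4-aligned)
  sizeof = 56, alignof = 8
packed(1) layout:
  0..8  ammo  (8B, 1-aligned)
  8..12  score  (4B, 1-aligned)
  12..16  z  (4B, 1-aligned)
  16..28  vy  (12B, 1-aligned)
  28..32  x  (4B, 1-aligned)
  32..34  vx  (2B, 1-aligned)
  34..38  state  (4B, 1-aligned)
  38..40  hp  (2B, 1-aligned)
  40..44  id  (4B, 1-aligned)
  44..45  team  (1B, 1-aligned)
  45..49  y  (4B, 1-aligned)
  sizeof = 49, alignof = 1
56 − 49 = 7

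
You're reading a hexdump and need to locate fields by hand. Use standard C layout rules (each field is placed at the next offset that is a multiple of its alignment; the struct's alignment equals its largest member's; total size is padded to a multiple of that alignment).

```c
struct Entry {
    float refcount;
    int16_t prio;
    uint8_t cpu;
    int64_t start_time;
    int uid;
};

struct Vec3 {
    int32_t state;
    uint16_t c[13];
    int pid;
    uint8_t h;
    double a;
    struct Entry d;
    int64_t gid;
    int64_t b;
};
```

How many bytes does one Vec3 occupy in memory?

88 bytes

Entry: 0..4  refcount  (4B, 4-aligned); 4..6  prio  (2B, 2-aligned); 6..7  cpu  (1B, 1-aligned); 7..8  -- padding (1B); 8..16  start_time  (8B, 8-aligned); 16..20  uid  (4B, 4-aligned); 20..24  -- tail padding (4B); sizeof = 24, alignof = 8
0..4  state  (4B, 4-aligned)
4..30  c  (26B, 2-aligned)
30..32  -- padding (2B)
32..36  pid  (4B, 4-aligned)
36..37  h  (1B, 1-aligned)
37..40  -- padding (3B)
40..48  a  (8B, 8-aligned)
48..72  d  (24B, 8-aligned)
72..80  gid  (8B, 8-aligned)
80..88  b  (8B, 8-aligned)
sizeof = 88, alignof = 8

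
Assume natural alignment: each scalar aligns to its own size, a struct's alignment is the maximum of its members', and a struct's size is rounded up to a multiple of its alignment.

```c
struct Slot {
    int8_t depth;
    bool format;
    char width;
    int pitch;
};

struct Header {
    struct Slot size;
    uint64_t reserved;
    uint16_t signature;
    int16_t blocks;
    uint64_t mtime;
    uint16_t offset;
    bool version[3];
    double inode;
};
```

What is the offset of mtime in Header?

24

Slot: @0: depth [1B, align 1] → 1; @1: format [1B, align 1] → 2; @2: width [1B, align 1] → 3; +1 pad (align 4); @4: pitch [4B, align 4] → 8; size 8, align 4
@0: size [8B, align 4] → 8
@8: reserved [8B, align 8] → 16
@16: signature [2B, align 2] → 18
@18: blocks [2B, align 2] → 20
+4 pad (align 8)
@24: mtime [8B, align 8] → 32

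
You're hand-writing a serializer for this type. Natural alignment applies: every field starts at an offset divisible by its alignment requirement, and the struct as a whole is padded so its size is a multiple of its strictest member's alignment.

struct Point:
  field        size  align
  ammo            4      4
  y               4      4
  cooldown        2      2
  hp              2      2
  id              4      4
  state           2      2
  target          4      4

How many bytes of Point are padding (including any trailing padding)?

@0: ammo [4B, align 4] → 4
@4: y [4B, align 4] → 8
@8: cooldown [2B, align 2] → 10
@10: hp [2B, align 2] → 12
@12: id [4B, align 4] → 16
@16: state [2B, align 2] → 18
+2 pad (align 4)
@20: target [4B, align 4] → 24
size 24, align 4
data bytes 22, size 24 → padding 2

2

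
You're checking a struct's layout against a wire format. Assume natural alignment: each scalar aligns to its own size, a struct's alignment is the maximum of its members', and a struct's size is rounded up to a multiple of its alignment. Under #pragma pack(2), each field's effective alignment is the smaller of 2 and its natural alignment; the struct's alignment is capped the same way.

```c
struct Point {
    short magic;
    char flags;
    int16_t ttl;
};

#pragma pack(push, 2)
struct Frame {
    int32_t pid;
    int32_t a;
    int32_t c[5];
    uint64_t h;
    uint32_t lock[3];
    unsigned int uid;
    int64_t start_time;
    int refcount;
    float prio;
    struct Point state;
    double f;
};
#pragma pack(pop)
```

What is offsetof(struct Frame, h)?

Point: @0: magic [2B, align 2] → 2; @2: flags [1B, align 1] → 3; +1 pad (align 2); @4: ttl [2B, align 2] → 6; size 6, align 2
@0: pid [4B, align 2] → 4
@4: a [4B, align 2] → 8
@8: c [20B, align 2] → 28
@28: h [8B, align 2] → 36

28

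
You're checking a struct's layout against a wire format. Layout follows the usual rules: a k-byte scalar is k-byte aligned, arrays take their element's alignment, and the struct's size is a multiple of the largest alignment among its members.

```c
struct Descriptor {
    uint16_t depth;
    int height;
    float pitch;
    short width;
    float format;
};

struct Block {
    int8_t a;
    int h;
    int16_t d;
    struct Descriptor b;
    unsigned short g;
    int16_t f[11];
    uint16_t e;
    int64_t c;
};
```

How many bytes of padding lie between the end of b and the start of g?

Descriptor: 0..2  depth  (2B, 2-aligned); 2..4  -- padding (2B); 4..8  height  (4B, 4-aligned); 8..12  pitch  (4B, 4-aligned); 12..14  width  (2B, 2-aligned); 14..16  -- padding (2B); 16..20  format  (4B, 4-aligned); sizeof = 20, alignof = 4
0..1  a  (1B, 1-aligned)
1..4  -- padding (3B)
4..8  h  (4B, 4-aligned)
8..10  d  (2B, 2-aligned)
10..12  -- padding (2B)
12..32  b  (20B, 4-aligned)
32..34  g  (2B, 2-aligned)

0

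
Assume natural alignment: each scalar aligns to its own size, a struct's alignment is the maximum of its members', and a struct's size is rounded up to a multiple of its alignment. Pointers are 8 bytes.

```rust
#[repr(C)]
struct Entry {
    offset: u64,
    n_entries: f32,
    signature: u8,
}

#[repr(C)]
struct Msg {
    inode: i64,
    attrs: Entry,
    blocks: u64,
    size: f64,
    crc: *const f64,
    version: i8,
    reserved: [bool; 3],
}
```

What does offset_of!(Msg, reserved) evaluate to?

49

Entry: @0: offset [8B, align 8] → 8; @8: n_entries [4B, align 4] → 12; @12: signature [1B, align 1] → 13; +3 tail pad (align 8); size 16, align 8
@0: inode [8B, align 8] → 8
@8: attrs [16B, align 8] → 24
@24: blocks [8B, align 8] → 32
@32: size [8B, align 8] → 40
@40: crc [8B, align 8] → 48
@48: version [1B, align 1] → 49
@49: reserved [3B, align 1] → 52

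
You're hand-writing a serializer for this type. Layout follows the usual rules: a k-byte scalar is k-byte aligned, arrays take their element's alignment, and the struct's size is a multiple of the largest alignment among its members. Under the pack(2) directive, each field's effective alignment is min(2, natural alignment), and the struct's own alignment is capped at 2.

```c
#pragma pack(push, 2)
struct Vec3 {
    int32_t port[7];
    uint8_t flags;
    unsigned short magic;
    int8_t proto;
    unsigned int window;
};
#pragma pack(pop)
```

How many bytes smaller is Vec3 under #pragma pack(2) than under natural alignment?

natural layout:
  @0: port [28B, align 4] → 28
  @28: flags [1B, align 1] → 29
  +1 pad (align 2)
  @30: magic [2B, align 2] → 32
  @32: proto [1B, align 1] → 33
  +3 pad (align 4)
  @36: window [4B, align 4] → 40
  size 40, align 4
packed(2) layout:
  @0: port [28B, align 2] → 28
  @28: flags [1B, align 1] → 29
  +1 pad (align 2)
  @30: magic [2B, align 2] → 32
  @32: proto [1B, align 1] → 33
  +1 pad (align 2)
  @34: window [4B, align 2] → 38
  size 38, align 2
40 − 38 = 2

2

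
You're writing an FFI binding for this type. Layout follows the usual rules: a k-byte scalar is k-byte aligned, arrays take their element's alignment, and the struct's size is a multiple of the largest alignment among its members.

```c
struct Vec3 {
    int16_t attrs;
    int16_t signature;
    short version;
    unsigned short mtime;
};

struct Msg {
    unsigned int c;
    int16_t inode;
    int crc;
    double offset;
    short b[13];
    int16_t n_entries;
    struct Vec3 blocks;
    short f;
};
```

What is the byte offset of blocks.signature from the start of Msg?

54

Vec3: attrs at 0 (size 2, align 2) → ends 2; signature at 2 (size 2, align 2) → ends 4; version at 4 (size 2, align 2) → ends 6; mtime at 6 (size 2, align 2) → ends 8; total 8 bytes, alignment 2
c at 0 (size 4, align 4) → ends 4
inode at 4 (size 2, align 2) → ends 6
pad 2 to align 4 for crc
crc at 8 (size 4, align 4) → ends 12
pad 4 to align 8 for offset
offset at 16 (size 8, align 8) → ends 24
b at 24 (size 26, align 2) → ends 50
n_entries at 50 (size 2, align 2) → ends 52
blocks at 52 (size 8, align 2) → ends 60
within Vec3: signature at 2
52 + 2 = 54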